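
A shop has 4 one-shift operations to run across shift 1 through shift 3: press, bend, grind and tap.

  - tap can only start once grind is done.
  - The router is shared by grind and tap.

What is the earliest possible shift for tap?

Precedence pushes tap to at least shift 2.
tap at shift 2 is achievable: press in shift 1, grind in shift 1, tap in shift 2, bend in shift 1.

shift 2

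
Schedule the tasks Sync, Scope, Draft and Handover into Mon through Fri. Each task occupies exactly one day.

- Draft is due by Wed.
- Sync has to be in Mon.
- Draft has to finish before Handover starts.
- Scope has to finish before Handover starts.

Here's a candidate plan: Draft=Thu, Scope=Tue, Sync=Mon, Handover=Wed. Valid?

Sync has to be in Mon — holds.
Draft has to finish before Handover starts — violated.
Scope has to finish before Handover starts — holds.
Draft is due by Wed — violated.

Invalid. Draft is due by Wed.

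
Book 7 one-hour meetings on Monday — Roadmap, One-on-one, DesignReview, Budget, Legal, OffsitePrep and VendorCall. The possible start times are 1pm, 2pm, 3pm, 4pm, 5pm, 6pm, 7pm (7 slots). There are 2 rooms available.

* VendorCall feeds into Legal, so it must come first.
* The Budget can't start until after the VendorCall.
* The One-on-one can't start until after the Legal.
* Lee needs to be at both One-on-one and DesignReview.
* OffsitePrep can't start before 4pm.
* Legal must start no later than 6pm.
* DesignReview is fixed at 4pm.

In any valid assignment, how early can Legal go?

2pm

Precedence pushes Legal to at least 2pm; Legal's own window allows nothing later than 6pm.
Legal at 2pm is achievable: VendorCall -> 1pm; Budget -> 2pm; OffsitePrep -> 4pm; Legal -> 2pm; DesignReview -> 4pm; Roadmap -> 1pm; One-on-one -> 3pm.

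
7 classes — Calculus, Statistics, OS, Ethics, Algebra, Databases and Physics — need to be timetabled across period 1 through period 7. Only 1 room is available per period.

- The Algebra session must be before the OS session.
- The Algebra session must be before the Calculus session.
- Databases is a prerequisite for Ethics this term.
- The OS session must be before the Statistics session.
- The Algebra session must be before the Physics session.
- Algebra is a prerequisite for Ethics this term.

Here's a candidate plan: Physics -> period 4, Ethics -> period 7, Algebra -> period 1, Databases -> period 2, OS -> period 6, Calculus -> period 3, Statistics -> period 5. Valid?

No — it violates: The OS session must be before the Statistics session

The Algebra session must be before the OS session — holds.
Databases is a prerequisite for Ethics this term — holds.
The Algebra session must be before the Physics session — holds.
The Algebra session must be before the Calculus session — holds.
Algebra is a prerequisite for Ethics this term — holds.
Only 1 room is available per period — holds.
The OS session must be before the Statistics session — violated.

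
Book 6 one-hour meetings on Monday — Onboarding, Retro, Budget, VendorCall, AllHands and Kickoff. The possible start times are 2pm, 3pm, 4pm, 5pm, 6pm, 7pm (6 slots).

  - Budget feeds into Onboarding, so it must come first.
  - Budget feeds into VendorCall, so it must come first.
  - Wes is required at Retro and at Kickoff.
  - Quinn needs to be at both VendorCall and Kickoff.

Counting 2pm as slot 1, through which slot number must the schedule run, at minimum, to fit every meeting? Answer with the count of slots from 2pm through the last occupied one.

2 slots

The precedence chain requires at least 2 distinct slots.
2 works (last occupied slot: 3pm): for example VendorCall=3pm; Budget=2pm; Retro=3pm; Onboarding=3pm; Kickoff=2pm; AllHands=2pm.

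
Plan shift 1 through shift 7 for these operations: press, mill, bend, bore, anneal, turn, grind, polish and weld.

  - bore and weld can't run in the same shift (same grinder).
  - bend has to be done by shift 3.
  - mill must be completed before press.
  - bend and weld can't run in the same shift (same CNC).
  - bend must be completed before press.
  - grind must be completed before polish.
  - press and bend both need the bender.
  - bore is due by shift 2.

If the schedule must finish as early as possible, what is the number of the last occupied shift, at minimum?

The precedence chain requires at least 2 distinct shifts.
2 works (last occupied shift: shift 2): for example grind -> shift 1; turn -> shift 1; weld -> shift 2; polish -> shift 2; anneal -> shift 1; bore -> shift 1; mill -> shift 1; press -> shift 2; bend -> shift 1.

2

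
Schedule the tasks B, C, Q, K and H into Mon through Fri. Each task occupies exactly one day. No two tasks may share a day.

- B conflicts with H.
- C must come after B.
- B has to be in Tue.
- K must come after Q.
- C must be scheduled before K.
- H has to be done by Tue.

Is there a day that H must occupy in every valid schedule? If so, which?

H's window is Mon–Tue.
B is fixed at Tue, and H can't share a day with B.
So H must be Mon.

Mon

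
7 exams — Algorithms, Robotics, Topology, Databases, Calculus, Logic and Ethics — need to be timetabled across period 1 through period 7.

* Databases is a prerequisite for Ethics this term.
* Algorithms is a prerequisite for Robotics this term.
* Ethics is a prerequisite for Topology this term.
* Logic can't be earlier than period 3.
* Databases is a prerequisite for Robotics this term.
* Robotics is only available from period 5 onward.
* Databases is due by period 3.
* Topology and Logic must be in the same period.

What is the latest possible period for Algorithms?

Downstream work caps Algorithms at period 6.
Algorithms at period 6 is achievable: Algorithms in period 6, Calculus in period 1, Topology in period 3, Logic in period 3, Robotics in period 7, Ethics in period 2, Databases in period 1.

period 6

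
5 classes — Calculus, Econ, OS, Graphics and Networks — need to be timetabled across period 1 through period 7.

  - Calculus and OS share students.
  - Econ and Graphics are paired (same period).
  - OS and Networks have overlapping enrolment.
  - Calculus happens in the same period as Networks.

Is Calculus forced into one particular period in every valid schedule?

No

Calculus can be period 1 (e.g. OS -> period 2, Networks -> period 1, Calculus -> period 1, Graphics -> period 1, Econ -> period 1) or period 2 (e.g. OS in period 1; Econ in period 1; Networks in period 2; Calculus in period 2; Graphics in period 1).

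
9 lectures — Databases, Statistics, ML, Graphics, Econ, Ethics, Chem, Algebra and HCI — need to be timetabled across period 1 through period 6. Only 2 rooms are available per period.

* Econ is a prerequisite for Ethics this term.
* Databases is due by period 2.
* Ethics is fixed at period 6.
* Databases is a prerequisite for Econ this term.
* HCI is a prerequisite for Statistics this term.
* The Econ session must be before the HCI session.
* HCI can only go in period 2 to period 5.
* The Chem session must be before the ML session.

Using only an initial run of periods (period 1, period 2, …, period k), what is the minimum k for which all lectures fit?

6

The precedence chain requires at least 4 distinct periods.
With at most 2 per period and 9 lectures, at least 5 periods are needed.
Ethics can't be placed before period 6, so the schedule must run through at least period 6.
6 works (last occupied period: period 6): for example Algebra in period 4, Chem in period 1, Databases in period 1, Econ in period 2, ML in period 2, HCI in period 3, Graphics in period 3, Ethics in period 6, Statistics in period 4.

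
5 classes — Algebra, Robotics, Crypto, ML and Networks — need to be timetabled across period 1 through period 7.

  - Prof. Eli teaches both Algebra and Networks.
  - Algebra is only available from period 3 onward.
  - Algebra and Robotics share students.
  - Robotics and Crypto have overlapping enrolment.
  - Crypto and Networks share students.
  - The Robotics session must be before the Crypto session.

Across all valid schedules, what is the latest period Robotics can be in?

period 6

Downstream work caps Robotics at period 6.
Robotics at period 6 is achievable: Algebra in period 3; Networks in period 1; Robotics in period 6; ML in period 1; Crypto in period 7.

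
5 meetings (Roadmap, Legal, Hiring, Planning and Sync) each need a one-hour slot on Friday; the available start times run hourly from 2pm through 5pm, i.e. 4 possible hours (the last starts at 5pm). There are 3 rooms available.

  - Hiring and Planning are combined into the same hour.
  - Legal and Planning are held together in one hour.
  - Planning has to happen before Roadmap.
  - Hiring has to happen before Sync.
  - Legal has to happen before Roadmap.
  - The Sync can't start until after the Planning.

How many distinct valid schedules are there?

Splitting on Roadmap: it can be 3pm (3), 4pm (5), 5pm (6). Listing each branch's schedules as (Legal, Hiring, Planning, Sync):
Roadmap=3pm: (2pm,2pm,2pm,3pm) (2pm,2pm,2pm,4pm) (2pm,2pm,2pm,5pm) — 3.
Roadmap=4pm: (2pm,2pm,2pm,3pm) (2pm,2pm,2pm,4pm) (2pm,2pm,2pm,5pm) (3pm,3pm,3pm,4pm) (3pm,3pm,3pm,5pm) — 5.
Roadmap=5pm: (2pm,2pm,2pm,3pm) (2pm,2pm,2pm,4pm) (2pm,2pm,2pm,5pm) (3pm,3pm,3pm,4pm) (3pm,3pm,3pm,5pm) (4pm,4pm,4pm,5pm) — 6.
Summing: 3 + 5 + 6 = 14.

14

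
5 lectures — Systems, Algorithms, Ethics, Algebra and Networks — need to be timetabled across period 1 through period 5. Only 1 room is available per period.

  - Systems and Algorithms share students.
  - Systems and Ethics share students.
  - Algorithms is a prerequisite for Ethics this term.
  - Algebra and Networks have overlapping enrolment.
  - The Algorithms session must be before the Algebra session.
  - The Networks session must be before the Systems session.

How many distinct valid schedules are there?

Splitting on Systems: it can be period 2 (2), period 3 (4), period 4 (6), period 5 (8). Listing each branch's schedules as (Algorithms, Ethics, Algebra, Networks) by period number:
Systems=period 2: (3,4,5,1) (3,5,4,1) — 2.
Systems=period 3: (1,4,5,2) (1,5,4,2) (2,4,5,1) (2,5,4,1) — 4.
Systems=period 4: (1,2,5,3) (1,3,5,2) (1,5,2,3) (1,5,3,2) (2,3,5,1) (2,5,3,1) — 6.
Systems=period 5: (1,2,3,4) (1,2,4,3) (1,3,2,4) (1,3,4,2) (1,4,2,3) (1,4,3,2) (2,3,4,1) (2,4,3,1) — 8.
Summing: 2 + 4 + 6 + 8 = 20.

20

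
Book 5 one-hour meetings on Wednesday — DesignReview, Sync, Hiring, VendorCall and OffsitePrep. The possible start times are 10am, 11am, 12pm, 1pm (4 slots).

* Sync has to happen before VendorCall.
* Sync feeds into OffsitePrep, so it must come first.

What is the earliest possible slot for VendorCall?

11am

Precedence pushes VendorCall to at least 11am.
VendorCall at 11am is achievable: OffsitePrep in 11am; VendorCall in 11am; DesignReview in 10am; Sync in 10am; Hiring in 10am.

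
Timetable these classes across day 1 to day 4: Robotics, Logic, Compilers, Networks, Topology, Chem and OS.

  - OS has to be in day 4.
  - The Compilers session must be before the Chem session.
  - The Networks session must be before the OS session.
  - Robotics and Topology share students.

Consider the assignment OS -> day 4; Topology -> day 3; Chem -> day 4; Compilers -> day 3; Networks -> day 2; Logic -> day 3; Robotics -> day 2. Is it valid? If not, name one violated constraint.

Yes, all constraints hold

The Compilers session must be before the Chem session — holds.
OS has to be in day 4 — holds.
Robotics and Topology share students — holds.
The Networks session must be before the OS session — holds.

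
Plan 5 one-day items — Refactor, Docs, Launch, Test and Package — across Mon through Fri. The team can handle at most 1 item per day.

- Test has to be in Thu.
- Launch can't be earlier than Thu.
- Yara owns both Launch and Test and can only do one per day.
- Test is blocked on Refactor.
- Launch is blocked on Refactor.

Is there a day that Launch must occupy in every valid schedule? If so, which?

Fri

Launch's window is Thu–Fri.
Test is fixed at Thu, and Launch can't share a day with Test.
So Launch must be Fri.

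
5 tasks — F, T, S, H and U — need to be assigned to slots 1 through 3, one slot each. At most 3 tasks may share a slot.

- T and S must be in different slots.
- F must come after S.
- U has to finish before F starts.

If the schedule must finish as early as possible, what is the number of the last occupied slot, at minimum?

The precedence chain requires at least 2 distinct slots.
With at most 3 per slot and 5 tasks, at least 2 slots are needed.
2 works (last occupied slot: 2): for example S=1, T=2, F=2, H=1, U=1.

slot 2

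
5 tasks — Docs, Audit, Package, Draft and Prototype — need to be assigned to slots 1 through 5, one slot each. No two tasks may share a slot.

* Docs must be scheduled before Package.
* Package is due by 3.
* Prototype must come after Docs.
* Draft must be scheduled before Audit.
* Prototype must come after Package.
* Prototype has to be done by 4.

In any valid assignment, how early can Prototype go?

Precedence pushes Prototype to at least 3; Prototype's own window allows nothing later than 4.
Prototype at 3 is achievable: Prototype in 3, Draft in 4, Audit in 5, Docs in 1, Package in 2.

3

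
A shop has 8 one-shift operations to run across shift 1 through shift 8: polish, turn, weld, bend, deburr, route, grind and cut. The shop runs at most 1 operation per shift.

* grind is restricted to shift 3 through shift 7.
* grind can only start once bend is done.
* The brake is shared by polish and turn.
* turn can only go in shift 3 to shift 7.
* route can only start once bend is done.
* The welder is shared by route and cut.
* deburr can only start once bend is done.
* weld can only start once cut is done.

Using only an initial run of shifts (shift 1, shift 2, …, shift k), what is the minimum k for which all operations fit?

The precedence chain requires at least 2 distinct shifts.
With at most 1 per shift and 8 operations, at least 8 shifts are needed.
turn can't be placed before shift 3, so the schedule must run through at least shift 3.
8 works (last occupied shift: shift 8): for example polish -> shift 8, turn -> shift 4, route -> shift 7, grind -> shift 3, deburr -> shift 6, bend -> shift 1, cut -> shift 2, weld -> shift 5.

8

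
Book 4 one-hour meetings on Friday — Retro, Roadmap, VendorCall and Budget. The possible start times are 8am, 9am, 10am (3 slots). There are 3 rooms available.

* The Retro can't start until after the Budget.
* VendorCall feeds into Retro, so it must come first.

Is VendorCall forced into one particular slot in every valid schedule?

VendorCall can be 8am (e.g. Roadmap -> 8am, Budget -> 8am, Retro -> 9am, VendorCall -> 8am) or 9am (e.g. VendorCall=9am, Roadmap=8am, Budget=8am, Retro=10am).

No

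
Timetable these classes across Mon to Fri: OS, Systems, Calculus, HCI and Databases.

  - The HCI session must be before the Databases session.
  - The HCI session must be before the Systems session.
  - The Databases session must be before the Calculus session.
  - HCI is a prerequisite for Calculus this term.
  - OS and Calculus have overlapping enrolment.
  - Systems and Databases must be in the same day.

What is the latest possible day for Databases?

Thu

Precedence pushes Databases to at least Tue; downstream work caps Databases at Thu.
Databases at Thu is achievable: OS in Mon; Databases in Thu; Systems in Thu; Calculus in Fri; HCI in Mon.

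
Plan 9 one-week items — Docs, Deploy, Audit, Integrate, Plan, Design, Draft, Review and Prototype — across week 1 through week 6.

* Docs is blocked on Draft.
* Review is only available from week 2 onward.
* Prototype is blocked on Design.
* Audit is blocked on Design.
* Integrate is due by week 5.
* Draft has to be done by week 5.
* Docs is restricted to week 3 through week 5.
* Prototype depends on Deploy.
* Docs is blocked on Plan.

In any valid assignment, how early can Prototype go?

Precedence pushes Prototype to at least week 2.
Prototype at week 2 is achievable: Prototype -> week 2, Plan -> week 1, Review -> week 2, Draft -> week 1, Deploy -> week 1, Integrate -> week 1, Design -> week 1, Docs -> week 3, Audit -> week 2.

week 2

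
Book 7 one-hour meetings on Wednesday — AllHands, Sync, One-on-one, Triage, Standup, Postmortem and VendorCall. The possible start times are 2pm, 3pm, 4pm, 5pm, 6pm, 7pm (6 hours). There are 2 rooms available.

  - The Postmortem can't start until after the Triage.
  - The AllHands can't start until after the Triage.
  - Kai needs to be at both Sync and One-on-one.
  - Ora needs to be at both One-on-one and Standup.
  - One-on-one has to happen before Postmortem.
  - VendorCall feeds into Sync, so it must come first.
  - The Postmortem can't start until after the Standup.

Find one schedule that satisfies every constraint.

Triage=2pm, AllHands=3pm, VendorCall=4pm, Sync=5pm, Standup=3pm, Postmortem=4pm, One-on-one=2pm

Checking: VendorCall(4pm) before Sync(5pm); Triage(2pm) before Postmortem(4pm); One-on-one(2pm) before Postmortem(4pm); Triage(2pm) before AllHands(3pm); Standup(3pm) before Postmortem(4pm); One-on-one(2pm) != Standup(3pm); Sync(5pm) != One-on-one(2pm); max 2 per hour (cap 2).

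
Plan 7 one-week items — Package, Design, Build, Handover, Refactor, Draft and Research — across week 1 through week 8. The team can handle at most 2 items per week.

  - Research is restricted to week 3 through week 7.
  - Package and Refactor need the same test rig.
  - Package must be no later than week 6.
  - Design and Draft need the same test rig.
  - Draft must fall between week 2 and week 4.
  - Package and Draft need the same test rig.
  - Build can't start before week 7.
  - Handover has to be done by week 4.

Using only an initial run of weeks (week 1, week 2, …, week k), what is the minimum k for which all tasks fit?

7 weeks

With at most 2 per week and 7 tasks, at least 4 weeks are needed.
Build can't be placed before week 7, so the schedule must run through at least week 7.
7 works (last occupied week: week 7): for example Build=week 7; Refactor=week 2; Package=week 1; Handover=week 1; Design=week 3; Draft=week 2; Research=week 3.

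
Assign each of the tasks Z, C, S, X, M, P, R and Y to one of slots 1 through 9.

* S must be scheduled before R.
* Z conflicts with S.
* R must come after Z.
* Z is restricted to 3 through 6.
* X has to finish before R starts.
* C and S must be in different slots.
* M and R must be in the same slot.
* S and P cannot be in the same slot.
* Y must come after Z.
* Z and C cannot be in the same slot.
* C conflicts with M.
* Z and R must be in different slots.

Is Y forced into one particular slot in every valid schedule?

Y can be 4 (e.g. X -> 1, C -> 2, R -> 4, Y -> 4, Z -> 3, M -> 4, P -> 2, S -> 1) or 5 (e.g. S in 1, C in 2, M in 4, Z in 3, P in 2, R in 4, Y in 5, X in 1).

No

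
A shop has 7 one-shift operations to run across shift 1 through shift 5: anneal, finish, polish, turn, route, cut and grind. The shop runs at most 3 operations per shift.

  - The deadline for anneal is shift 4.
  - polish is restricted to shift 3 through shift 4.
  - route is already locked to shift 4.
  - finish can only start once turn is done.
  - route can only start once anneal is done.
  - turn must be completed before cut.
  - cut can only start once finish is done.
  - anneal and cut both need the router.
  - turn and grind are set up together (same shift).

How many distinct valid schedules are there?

57

Splitting on anneal: it can be shift 1 (20), shift 2 (20), shift 3 (17). Listing each branch's schedules as (finish, polish, turn, route, cut, grind) by shift number:
anneal=shift 1: (2,3,1,4,3,1) (2,3,1,4,4,1) (2,3,1,4,5,1) (2,4,1,4,3,1) (2,4,1,4,4,1) (2,4,1,4,5,1) (3,3,1,4,4,1) (3,3,1,4,5,1) (3,3,2,4,4,2) (3,3,2,4,5,2) (3,4,1,4,4,1) (3,4,1,4,5,1) (3,4,2,4,4,2) (3,4,2,4,5,2) (4,3,1,4,5,1) (4,3,2,4,5,2) (4,3,3,4,5,3) (4,4,1,4,5,1) (4,4,2,4,5,2) (4,4,3,4,5,3) — 20.
anneal=shift 2: (2,3,1,4,3,1) (2,3,1,4,4,1) (2,3,1,4,5,1) (2,4,1,4,3,1) (2,4,1,4,4,1) (2,4,1,4,5,1) (3,3,1,4,4,1) (3,3,1,4,5,1) (3,3,2,4,4,2) (3,3,2,4,5,2) (3,4,1,4,4,1) (3,4,1,4,5,1) (3,4,2,4,4,2) (3,4,2,4,5,2) (4,3,1,4,5,1) (4,3,2,4,5,2) (4,3,3,4,5,3) (4,4,1,4,5,1) (4,4,2,4,5,2) (4,4,3,4,5,3) — 20.
anneal=shift 3: (2,3,1,4,4,1) (2,3,1,4,5,1) (2,4,1,4,4,1) (2,4,1,4,5,1) (3,3,1,4,4,1) (3,3,1,4,5,1) (3,3,2,4,4,2) (3,3,2,4,5,2) (3,4,1,4,4,1) (3,4,1,4,5,1) (3,4,2,4,4,2) (3,4,2,4,5,2) (4,3,1,4,5,1) (4,3,2,4,5,2) (4,4,1,4,5,1) (4,4,2,4,5,2) (4,4,3,4,5,3) — 17.
Summing: 20 + 20 + 17 = 57.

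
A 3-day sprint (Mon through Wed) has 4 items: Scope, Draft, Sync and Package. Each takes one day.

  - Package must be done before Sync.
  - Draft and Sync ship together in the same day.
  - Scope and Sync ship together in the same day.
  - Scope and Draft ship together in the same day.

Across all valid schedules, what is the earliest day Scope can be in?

Scope must be in the same day as Sync, which can't be before Tue, so Scope is at least Tue.
Scope at Tue is achievable: Draft -> Tue, Scope -> Tue, Sync -> Tue, Package -> Mon.

Tue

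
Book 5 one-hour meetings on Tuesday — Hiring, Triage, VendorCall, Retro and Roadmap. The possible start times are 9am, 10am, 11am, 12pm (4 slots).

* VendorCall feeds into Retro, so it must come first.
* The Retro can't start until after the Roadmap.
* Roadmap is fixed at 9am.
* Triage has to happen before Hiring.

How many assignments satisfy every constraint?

36

Splitting on Hiring: it can be 10am (6), 11am (12), 12pm (18). Listing each branch's schedules as (Triage, VendorCall, Retro, Roadmap):
Hiring=10am: (9am,9am,10am,9am) (9am,9am,11am,9am) (9am,9am,12pm,9am) (9am,10am,11am,9am) (9am,10am,12pm,9am) (9am,11am,12pm,9am) — 6.
Hiring=11am: (9am,9am,10am,9am) (9am,9am,11am,9am) (9am,9am,12pm,9am) (9am,10am,11am,9am) (9am,10am,12pm,9am) (9am,11am,12pm,9am) (10am,9am,10am,9am) (10am,9am,11am,9am) (10am,9am,12pm,9am) (10am,10am,11am,9am) (10am,10am,12pm,9am) (10am,11am,12pm,9am) — 12.
Hiring=12pm: (9am,9am,10am,9am) (9am,9am,11am,9am) (9am,9am,12pm,9am) (9am,10am,11am,9am) (9am,10am,12pm,9am) (9am,11am,12pm,9am) (10am,9am,10am,9am) (10am,9am,11am,9am) (10am,9am,12pm,9am) (10am,10am,11am,9am) (10am,10am,12pm,9am) (10am,11am,12pm,9am) (11am,9am,10am,9am) (11am,9am,11am,9am) (11am,9am,12pm,9am) (11am,10am,11am,9am) (11am,10am,12pm,9am) (11am,11am,12pm,9am) — 18.
Summing: 6 + 12 + 18 = 36.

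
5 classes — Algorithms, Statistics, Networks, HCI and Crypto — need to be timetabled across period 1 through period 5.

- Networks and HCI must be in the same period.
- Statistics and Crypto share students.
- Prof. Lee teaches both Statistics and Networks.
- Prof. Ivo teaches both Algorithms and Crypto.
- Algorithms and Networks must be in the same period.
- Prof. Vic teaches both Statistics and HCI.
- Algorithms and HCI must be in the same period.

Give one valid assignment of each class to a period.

Networks -> period 1, Algorithms -> period 1, Statistics -> period 2, HCI -> period 1, Crypto -> period 3

Checking: Algorithms(period 1) != Crypto(period 3); Statistics(period 2) != Crypto(period 3); Statistics(period 2) != HCI(period 1); Statistics(period 2) != Networks(period 1); Algorithms = HCI = period 1; Networks = HCI = period 1; Algorithms = Networks = period 1.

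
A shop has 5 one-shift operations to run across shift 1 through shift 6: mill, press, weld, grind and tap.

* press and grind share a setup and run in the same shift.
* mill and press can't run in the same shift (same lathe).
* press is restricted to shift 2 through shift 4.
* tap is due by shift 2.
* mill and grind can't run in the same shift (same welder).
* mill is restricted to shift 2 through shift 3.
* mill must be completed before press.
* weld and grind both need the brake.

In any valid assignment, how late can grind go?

shift 4

Grind must be in the same shift as press, which can't be before shift 3, so grind is at least shift 3; grind must be in the same shift as press, which can't be after shift 4, so grind is at most shift 4.
grind at shift 4 is achievable: weld=shift 1, grind=shift 4, tap=shift 1, mill=shift 2, press=shift 4.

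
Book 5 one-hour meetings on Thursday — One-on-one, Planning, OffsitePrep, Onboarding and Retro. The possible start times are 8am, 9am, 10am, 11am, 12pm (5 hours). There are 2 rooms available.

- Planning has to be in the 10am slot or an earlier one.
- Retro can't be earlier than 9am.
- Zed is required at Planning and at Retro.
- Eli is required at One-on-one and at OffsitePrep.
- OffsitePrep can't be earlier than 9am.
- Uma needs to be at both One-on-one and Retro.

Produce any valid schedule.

Retro in 9am; One-on-one in 8am; OffsitePrep in 9am; Planning in 8am; Onboarding in 10am

Checking: Planning(8am) != Retro(9am); One-on-one(8am) != OffsitePrep(9am); One-on-one(8am) != Retro(9am); OffsitePrep=9am in [9am,12pm]; Retro=9am in [9am,12pm]; Planning=8am in [8am,10am]; max 2 per hour (cap 2).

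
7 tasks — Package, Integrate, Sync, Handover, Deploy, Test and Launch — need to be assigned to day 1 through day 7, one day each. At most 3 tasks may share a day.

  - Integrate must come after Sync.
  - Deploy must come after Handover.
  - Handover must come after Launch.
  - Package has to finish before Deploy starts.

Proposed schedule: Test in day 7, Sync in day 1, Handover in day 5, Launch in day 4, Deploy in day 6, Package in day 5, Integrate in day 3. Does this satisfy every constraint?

At most 3 tasks may share a day — holds.
Handover must come after Launch — holds.
Package has to finish before Deploy starts — holds.
Integrate must come after Sync — holds.
Deploy must come after Handover — holds.

Yes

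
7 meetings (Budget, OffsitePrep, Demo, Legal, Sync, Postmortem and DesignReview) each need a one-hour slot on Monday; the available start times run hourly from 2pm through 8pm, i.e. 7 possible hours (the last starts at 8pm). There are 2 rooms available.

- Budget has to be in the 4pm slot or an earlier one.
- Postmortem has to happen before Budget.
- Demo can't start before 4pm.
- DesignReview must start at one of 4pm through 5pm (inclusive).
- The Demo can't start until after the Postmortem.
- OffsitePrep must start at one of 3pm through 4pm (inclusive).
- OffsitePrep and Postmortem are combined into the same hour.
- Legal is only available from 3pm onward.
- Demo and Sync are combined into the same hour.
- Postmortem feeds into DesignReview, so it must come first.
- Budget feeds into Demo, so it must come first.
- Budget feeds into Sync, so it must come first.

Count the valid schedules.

Splitting on Demo: it can be 5pm (3), 6pm (7), 7pm (7), 8pm (7). Listing each branch's schedules as (Budget, OffsitePrep, Legal, Sync, Postmortem, DesignReview):
Demo=5pm: (4pm,3pm,6pm,5pm,3pm,4pm) (4pm,3pm,7pm,5pm,3pm,4pm) (4pm,3pm,8pm,5pm,3pm,4pm) — 3.
Demo=6pm: (4pm,3pm,4pm,6pm,3pm,5pm) (4pm,3pm,5pm,6pm,3pm,4pm) (4pm,3pm,5pm,6pm,3pm,5pm) (4pm,3pm,7pm,6pm,3pm,4pm) (4pm,3pm,7pm,6pm,3pm,5pm) (4pm,3pm,8pm,6pm,3pm,4pm) (4pm,3pm,8pm,6pm,3pm,5pm) — 7.
Demo=7pm: (4pm,3pm,4pm,7pm,3pm,5pm) (4pm,3pm,5pm,7pm,3pm,4pm) (4pm,3pm,5pm,7pm,3pm,5pm) (4pm,3pm,6pm,7pm,3pm,4pm) (4pm,3pm,6pm,7pm,3pm,5pm) (4pm,3pm,8pm,7pm,3pm,4pm) (4pm,3pm,8pm,7pm,3pm,5pm) — 7.
Demo=8pm: (4pm,3pm,4pm,8pm,3pm,5pm) (4pm,3pm,5pm,8pm,3pm,4pm) (4pm,3pm,5pm,8pm,3pm,5pm) (4pm,3pm,6pm,8pm,3pm,4pm) (4pm,3pm,6pm,8pm,3pm,5pm) (4pm,3pm,7pm,8pm,3pm,4pm) (4pm,3pm,7pm,8pm,3pm,5pm) — 7.
Summing: 3 + 7 + 7 + 7 = 24.

24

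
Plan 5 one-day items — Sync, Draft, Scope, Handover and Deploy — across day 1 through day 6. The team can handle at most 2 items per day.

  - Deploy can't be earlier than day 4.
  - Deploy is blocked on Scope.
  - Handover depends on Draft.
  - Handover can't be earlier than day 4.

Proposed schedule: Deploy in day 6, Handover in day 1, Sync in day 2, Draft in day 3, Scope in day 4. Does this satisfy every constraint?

Deploy is blocked on Scope — holds.
Handover depends on Draft — violated.
The team can handle at most 2 items per day — holds.
Handover can't be earlier than day 4 — violated.
Deploy can't be earlier than day 4 — holds.

No — it violates: Handover can't be earlier than day 4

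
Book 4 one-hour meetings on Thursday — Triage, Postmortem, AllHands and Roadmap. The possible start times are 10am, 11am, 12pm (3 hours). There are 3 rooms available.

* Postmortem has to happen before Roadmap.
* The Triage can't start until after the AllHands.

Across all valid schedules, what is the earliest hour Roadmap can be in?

Precedence pushes Roadmap to at least 11am.
Roadmap at 11am is achievable: Postmortem in 10am, Triage in 11am, AllHands in 10am, Roadmap in 11am.

11am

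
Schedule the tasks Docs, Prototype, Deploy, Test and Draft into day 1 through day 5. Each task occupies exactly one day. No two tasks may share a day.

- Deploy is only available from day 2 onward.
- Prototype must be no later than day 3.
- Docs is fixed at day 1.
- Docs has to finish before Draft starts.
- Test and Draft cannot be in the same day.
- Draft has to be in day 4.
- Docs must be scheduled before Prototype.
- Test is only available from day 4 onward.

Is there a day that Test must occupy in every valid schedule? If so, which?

Test's window is day 4–day 5.
Draft is fixed at day 4, and Test can't share a day with Draft.
So Test must be day 5.

day 5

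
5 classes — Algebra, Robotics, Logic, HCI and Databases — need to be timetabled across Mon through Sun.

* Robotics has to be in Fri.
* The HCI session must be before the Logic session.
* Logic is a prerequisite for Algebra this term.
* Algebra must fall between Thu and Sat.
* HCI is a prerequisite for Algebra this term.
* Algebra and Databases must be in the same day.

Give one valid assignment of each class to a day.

Logic=Tue; Algebra=Thu; Robotics=Fri; HCI=Mon; Databases=Thu

Checking: HCI(Mon) before Logic(Tue); Logic(Tue) before Algebra(Thu); HCI(Mon) before Algebra(Thu); Algebra = Databases = Thu; Algebra=Thu in [Thu,Sat]; Robotics=Fri in [Fri,Fri].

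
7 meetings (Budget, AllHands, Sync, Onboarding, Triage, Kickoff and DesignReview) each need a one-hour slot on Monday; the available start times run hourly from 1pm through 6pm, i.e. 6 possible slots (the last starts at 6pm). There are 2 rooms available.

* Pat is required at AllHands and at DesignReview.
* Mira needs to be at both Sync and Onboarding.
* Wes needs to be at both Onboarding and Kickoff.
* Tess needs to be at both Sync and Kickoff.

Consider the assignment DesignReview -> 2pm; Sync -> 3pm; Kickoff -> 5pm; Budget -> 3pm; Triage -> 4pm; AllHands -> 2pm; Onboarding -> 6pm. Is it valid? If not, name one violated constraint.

No — it violates: Pat is required at AllHands and at DesignReview

Mira needs to be at both Sync and Onboarding — holds.
Pat is required at AllHands and at DesignReview — violated.
There are 2 rooms available — holds.
Wes needs to be at both Onboarding and Kickoff — holds.
Tess needs to be at both Sync and Kickoff — holds.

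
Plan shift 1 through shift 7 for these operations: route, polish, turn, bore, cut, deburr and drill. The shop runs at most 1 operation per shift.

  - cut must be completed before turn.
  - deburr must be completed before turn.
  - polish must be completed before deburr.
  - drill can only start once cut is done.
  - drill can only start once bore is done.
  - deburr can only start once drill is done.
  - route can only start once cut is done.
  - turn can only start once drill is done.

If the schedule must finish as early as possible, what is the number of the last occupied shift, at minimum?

The precedence chain requires at least 4 distinct shifts.
With at most 1 per shift and 7 operations, at least 7 shifts are needed.
7 works (last occupied shift: shift 7): for example drill -> shift 3; route -> shift 7; turn -> shift 6; deburr -> shift 5; cut -> shift 1; bore -> shift 2; polish -> shift 4.

7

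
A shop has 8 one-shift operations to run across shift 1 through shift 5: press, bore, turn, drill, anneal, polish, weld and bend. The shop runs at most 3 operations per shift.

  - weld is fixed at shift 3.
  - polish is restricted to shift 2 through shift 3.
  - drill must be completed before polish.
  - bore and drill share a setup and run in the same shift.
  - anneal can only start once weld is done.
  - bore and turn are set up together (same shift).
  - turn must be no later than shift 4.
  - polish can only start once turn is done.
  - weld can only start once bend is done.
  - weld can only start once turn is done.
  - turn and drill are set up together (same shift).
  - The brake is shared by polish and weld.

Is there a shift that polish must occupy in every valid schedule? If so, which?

polish's window is shift 2–shift 3.
weld is fixed at shift 3, and polish can't share a shift with weld.
So polish must be shift 2.

shift 2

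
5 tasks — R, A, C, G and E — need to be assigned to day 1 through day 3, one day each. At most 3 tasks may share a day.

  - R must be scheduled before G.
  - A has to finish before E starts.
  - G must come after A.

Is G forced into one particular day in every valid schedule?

G can be day 2 (e.g. E=day 2, R=day 1, A=day 1, G=day 2, C=day 1) or day 3 (e.g. A -> day 1, C -> day 1, R -> day 1, G -> day 3, E -> day 2).

No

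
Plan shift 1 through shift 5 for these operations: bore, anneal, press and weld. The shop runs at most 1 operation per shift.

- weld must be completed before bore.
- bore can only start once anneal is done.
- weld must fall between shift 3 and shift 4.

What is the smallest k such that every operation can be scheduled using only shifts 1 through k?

4 shifts

The precedence chain requires at least 2 distinct shifts.
With at most 1 per shift and 4 operations, at least 4 shifts are needed.
Propagating the time windows through the other constraints, bore can't land before shift 4, so the schedule must run through at least shift 4.
4 works (last occupied shift: shift 4): for example anneal -> shift 1; weld -> shift 3; bore -> shift 4; press -> shift 2.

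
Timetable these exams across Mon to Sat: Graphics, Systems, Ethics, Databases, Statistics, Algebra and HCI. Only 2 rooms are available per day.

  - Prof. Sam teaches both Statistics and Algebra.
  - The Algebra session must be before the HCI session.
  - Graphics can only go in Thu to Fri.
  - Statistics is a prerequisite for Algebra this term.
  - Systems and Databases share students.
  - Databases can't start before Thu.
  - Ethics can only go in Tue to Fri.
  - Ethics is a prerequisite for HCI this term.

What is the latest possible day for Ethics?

Ethics is available from Tue; Ethics's own window allows nothing later than Fri.
Ethics at Fri is achievable: Algebra=Tue, HCI=Sat, Statistics=Mon, Systems=Mon, Graphics=Thu, Databases=Thu, Ethics=Fri.

Fri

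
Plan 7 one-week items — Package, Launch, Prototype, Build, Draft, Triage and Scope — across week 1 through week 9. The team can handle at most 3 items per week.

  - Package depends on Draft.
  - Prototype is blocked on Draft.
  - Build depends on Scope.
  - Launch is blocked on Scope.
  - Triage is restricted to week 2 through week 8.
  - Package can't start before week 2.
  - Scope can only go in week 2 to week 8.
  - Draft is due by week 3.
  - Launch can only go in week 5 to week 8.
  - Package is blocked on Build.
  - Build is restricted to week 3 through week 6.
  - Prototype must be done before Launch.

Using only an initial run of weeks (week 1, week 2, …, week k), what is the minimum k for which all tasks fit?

The precedence chain requires at least 3 distinct weeks.
With at most 3 per week and 7 tasks, at least 3 weeks are needed.
Launch can't be placed before week 5, so the schedule must run through at least week 5.
5 works (last occupied week: week 5): for example Package=week 4, Draft=week 1, Scope=week 2, Prototype=week 2, Triage=week 2, Launch=week 5, Build=week 3.

5 weeks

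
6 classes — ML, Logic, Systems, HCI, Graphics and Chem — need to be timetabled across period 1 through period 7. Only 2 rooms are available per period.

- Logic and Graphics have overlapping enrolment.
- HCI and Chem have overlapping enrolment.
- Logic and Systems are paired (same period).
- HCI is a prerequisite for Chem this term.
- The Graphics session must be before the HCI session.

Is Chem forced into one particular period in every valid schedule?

No

Chem can be period 3 (e.g. Systems=period 4, Graphics=period 1, Chem=period 3, ML=period 1, Logic=period 4, HCI=period 2) or period 4 (e.g. ML in period 1; Logic in period 3; Chem in period 4; Systems in period 3; Graphics in period 1; HCI in period 2).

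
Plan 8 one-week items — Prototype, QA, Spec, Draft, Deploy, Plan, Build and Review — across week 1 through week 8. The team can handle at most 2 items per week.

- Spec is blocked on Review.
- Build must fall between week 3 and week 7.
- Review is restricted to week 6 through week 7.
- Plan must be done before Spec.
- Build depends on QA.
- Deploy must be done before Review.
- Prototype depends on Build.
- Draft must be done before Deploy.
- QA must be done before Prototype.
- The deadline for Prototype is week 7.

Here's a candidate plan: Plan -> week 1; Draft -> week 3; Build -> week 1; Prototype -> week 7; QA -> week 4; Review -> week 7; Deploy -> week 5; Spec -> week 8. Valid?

No. Build must fall between week 3 and week 7 is not satisfied.

Build depends on QA — violated.
The team can handle at most 2 items per week — holds.
Review is restricted to week 6 through week 7 — holds.
Prototype depends on Build — holds.
Spec is blocked on Review — holds.
Plan must be done before Spec — holds.
QA must be done before Prototype — holds.
The deadline for Prototype is week 7 — holds.
Deploy must be done before Review — holds.
Draft must be done before Deploy — holds.
Build must fall between week 3 and week 7 — violated.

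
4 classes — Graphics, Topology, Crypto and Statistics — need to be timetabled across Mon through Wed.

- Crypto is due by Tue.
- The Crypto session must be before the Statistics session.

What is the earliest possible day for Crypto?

Crypto's own window allows nothing later than Tue.
Crypto at Mon is achievable: Topology in Mon; Graphics in Mon; Statistics in Tue; Crypto in Mon.

Mon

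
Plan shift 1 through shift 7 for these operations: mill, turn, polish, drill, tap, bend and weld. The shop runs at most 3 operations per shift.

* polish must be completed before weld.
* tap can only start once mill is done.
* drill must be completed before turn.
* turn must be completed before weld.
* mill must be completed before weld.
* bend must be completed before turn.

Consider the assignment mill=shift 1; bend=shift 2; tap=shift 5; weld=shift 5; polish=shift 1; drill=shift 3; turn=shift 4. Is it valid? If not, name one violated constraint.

bend must be completed before turn — holds.
The shop runs at most 3 operations per shift — holds.
turn must be completed before weld — holds.
drill must be completed before turn — holds.
polish must be completed before weld — holds.
tap can only start once mill is done — holds.
mill must be completed before weld — holds.

Yes, all constraints hold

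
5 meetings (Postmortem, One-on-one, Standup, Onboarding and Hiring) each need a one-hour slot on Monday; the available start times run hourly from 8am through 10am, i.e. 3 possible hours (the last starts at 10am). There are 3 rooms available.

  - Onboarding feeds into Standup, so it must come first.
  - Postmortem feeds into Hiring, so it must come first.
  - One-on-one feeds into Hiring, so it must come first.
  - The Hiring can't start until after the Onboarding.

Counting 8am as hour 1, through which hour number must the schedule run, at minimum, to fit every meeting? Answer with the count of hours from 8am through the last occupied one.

The precedence chain requires at least 2 distinct hours.
With at most 3 per hour and 5 meetings, at least 2 hours are needed.
2 works (last occupied hour: 9am): for example Hiring -> 9am, Standup -> 9am, Postmortem -> 8am, One-on-one -> 8am, Onboarding -> 8am.

2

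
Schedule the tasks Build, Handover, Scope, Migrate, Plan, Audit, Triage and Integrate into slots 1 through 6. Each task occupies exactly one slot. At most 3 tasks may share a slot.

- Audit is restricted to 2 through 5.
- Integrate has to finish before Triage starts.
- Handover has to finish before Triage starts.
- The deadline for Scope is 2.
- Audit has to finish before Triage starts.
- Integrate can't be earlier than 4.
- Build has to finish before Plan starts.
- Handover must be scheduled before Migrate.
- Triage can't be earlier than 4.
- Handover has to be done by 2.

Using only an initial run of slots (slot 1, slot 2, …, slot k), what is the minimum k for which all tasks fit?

5

The precedence chain requires at least 2 distinct slots.
With at most 3 per slot and 8 tasks, at least 3 slots are needed.
Propagating the time windows through the other constraints, Triage can't land before 5, so the schedule must run through at least slot 5.
5 works (last occupied slot: 5): for example Migrate=2; Plan=2; Integrate=4; Handover=1; Build=1; Scope=1; Triage=5; Audit=2.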